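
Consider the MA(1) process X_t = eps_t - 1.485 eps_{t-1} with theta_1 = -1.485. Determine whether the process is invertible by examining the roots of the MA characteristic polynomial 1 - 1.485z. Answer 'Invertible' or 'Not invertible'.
\text{Not invertible}

The MA(q) characteristic polynomial is P(z) = 1 - 1.485z.
Invertibility requires all roots to lie outside the unit circle, i.e. |z| > 1 for every root.
This is linear in z: 1 + (-1.485) z = 0  =>  z = -1/(-1.485) = 0.673401,  |z| = 0.673401.
Moduli of all roots: 0.6734.
All moduli strictly greater than 1? No.
Verdict: Not invertible.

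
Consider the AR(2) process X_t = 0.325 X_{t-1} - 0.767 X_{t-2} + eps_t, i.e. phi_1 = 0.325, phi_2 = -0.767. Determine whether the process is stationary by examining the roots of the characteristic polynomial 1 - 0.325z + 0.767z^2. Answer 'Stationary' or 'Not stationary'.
\text{Stationary}

The AR(p) characteristic polynomial is P(z) = 1 - 0.325z + 0.767z^2.
Stationarity requires all roots to lie outside the unit circle, i.e. |z| > 1 for every root.
Set 1 + (-0.325) z + (0.767) z^2 = 0, i.e. a z^2 + b z + c = 0 with a = 0.767, b = -0.325, c = 1.
Discriminant D = b^2 - 4ac = (-0.325)^2 - 4*(0.767)*1 = 0.105625 - (3.068) = -2.962375.
D < 0, so the roots are the complex-conjugate pair z = (-b +/- i sqrt(-D)) / (2a) = 0.2119 +/- 1.122i.
For a conjugate pair |z|^2 = z * conj(z) = (product of roots) = c/a = 1/(0.767) = 1.303781, so |z| = sqrt(1.303781) = 1.1418 for both roots.
Moduli of all roots: 1.1418, 1.1418.
All moduli strictly greater than 1? Yes.
Verdict: Stationary.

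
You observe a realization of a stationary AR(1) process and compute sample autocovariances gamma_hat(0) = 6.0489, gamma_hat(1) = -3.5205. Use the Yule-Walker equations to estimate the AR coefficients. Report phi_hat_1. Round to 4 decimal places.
\hat\phi_{1} = -0.5820

The Yule-Walker equations for an AR(p) process read, in matrix form,
  Gamma_p phi = r_p,   with   (Gamma_p)_{ij} = gamma(|i - j|),
                       (r_p)_i = gamma(i),   i,j = 1..p.
Substitute the sample gammas (Toeplitz matrix and right-hand side of size 1):
  Gamma_p = [[6.0489]]
  r_p     = [-3.5205]
With p = 1 this is the single equation gamma(0) phi_1 = gamma(1):
  phi_hat_1 = gamma(1) / gamma(0) = -3.5205 / 6.0489 = -0.5820.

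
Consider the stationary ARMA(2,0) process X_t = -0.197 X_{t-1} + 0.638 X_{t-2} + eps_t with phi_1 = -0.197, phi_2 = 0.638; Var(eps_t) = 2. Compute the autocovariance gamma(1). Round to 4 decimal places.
\gamma(1) = -2.6079

Multiply the model equation by X_{t-k} and take expectations. With theta_0 = psi_0 = 1 and psi_j the MA(infinity) weights, this gives
  gamma(k) - sum_i phi_i gamma(k-i) = c_k,
  c_k = sigma^2 * sum_{j=k..q} theta_j psi_{j-k}   (c_k = 0 for k > q),
using gamma(-m) = gamma(m).
Pure AR (q = 0): c_0 = sigma^2 = 2, c_k = 0 for k >= 1.
Equations for k = 0, 1, 2 (AR order 2, c_2 = 0):
  (E0) gamma(0) = phi_1 gamma(1) + phi_2 gamma(2) + c_0
  (E1) gamma(1) = phi_1 gamma(0) + phi_2 gamma(1) + c_1
  (E2) gamma(2) = phi_1 gamma(1) + phi_2 gamma(0)
From (E1): gamma(1) = A gamma(0) + B with
  A = phi_1 / (1 - phi_2) = -0.197 / 0.362 = -0.544199,   B = c_1 / (1 - phi_2) = 0 / 0.362 = 0.
Insert (E2) into (E0): gamma(0) (1 - phi_2^2) = phi_1 (1 + phi_2) gamma(1) + c_0.
  phi_1 (1 + phi_2) = (-0.197)(1.638) = -0.322686,   1 - phi_2^2 = 0.592956.
Replace gamma(1) by A gamma(0) + B and collect gamma(0):
  gamma(0) [0.592956 - (-0.322686)(-0.544199)] = c_0 = 2
  gamma(0) * 0.417351 = 2
  gamma(0) = 2 / 0.417351 = 4.792134.
  gamma(1) = A gamma(0) = (-0.544199)(4.792134) = -2.607874.
Therefore gamma(1) = -2.6079 (to 4 decimal places).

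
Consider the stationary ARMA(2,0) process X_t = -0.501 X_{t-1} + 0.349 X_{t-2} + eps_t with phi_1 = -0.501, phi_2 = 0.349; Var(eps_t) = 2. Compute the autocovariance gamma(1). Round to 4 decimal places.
\gamma(1) = -4.2985

Multiply the model equation by X_{t-k} and take expectations. With theta_0 = psi_0 = 1 and psi_j the MA(infinity) weights, this gives
  gamma(k) - sum_i phi_i gamma(k-i) = c_k,
  c_k = sigma^2 * sum_{j=k..q} theta_j psi_{j-k}   (c_k = 0 for k > q),
using gamma(-m) = gamma(m).
Pure AR (q = 0): c_0 = sigma^2 = 2, c_k = 0 for k >= 1.
Equations for k = 0, 1, 2 (AR order 2, c_2 = 0):
  (E0) gamma(0) = phi_1 gamma(1) + phi_2 gamma(2) + c_0
  (E1) gamma(1) = phi_1 gamma(0) + phi_2 gamma(1) + c_1
  (E2) gamma(2) = phi_1 gamma(1) + phi_2 gamma(0)
From (E1): gamma(1) = A gamma(0) + B with
  A = phi_1 / (1 - phi_2) = -0.501 / 0.651 = -0.769585,   B = c_1 / (1 - phi_2) = 0 / 0.651 = 0.
Insert (E2) into (E0): gamma(0) (1 - phi_2^2) = phi_1 (1 + phi_2) gamma(1) + c_0.
  phi_1 (1 + phi_2) = (-0.501)(1.349) = -0.675849,   1 - phi_2^2 = 0.878199.
Replace gamma(1) by A gamma(0) + B and collect gamma(0):
  gamma(0) [0.878199 - (-0.675849)(-0.769585)] = c_0 = 2
  gamma(0) * 0.358076 = 2
  gamma(0) = 2 / 0.358076 = 5.585413.
  gamma(1) = A gamma(0) = (-0.769585)(5.585413) = -4.298452.
Therefore gamma(1) = -4.2985 (to 4 decimal places).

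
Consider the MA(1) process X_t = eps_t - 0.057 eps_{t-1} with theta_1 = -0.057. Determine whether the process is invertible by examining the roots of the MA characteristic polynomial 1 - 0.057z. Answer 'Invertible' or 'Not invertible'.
\text{Invertible}

The MA(q) characteristic polynomial is P(z) = 1 - 0.057z.
Invertibility requires all roots to lie outside the unit circle, i.e. |z| > 1 for every root.
This is linear in z: 1 + (-0.057) z = 0  =>  z = -1/(-0.057) = 17.54386,  |z| = 17.54386.
Moduli of all roots: 17.5439.
All moduli strictly greater than 1? Yes.
Verdict: Invertible.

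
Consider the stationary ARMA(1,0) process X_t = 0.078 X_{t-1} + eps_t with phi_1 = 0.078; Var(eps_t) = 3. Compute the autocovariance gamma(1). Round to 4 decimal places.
\gamma(1) = 0.2354

Multiply the model equation by X_{t-k} and take expectations. With theta_0 = psi_0 = 1 and psi_j the MA(infinity) weights, this gives
  gamma(k) - sum_i phi_i gamma(k-i) = c_k,
  c_k = sigma^2 * sum_{j=k..q} theta_j psi_{j-k}   (c_k = 0 for k > q),
using gamma(-m) = gamma(m).
Pure AR (q = 0): c_0 = sigma^2 = 3, c_k = 0 for k >= 1.
Equations for k = 0 and k = 1 (AR order 1):
  gamma(0) = phi_1 gamma(1) + c_0
  gamma(1) = phi_1 gamma(0) + c_1
Substituting the second into the first: gamma(0) (1 - phi_1^2) = c_0 + phi_1 c_1, so
  gamma(0) = c_0 / (1 - phi_1^2) = 3 / (1 - (0.078)^2) = 3 / 0.993916 = 3.018364.
  gamma(1) = phi_1 gamma(0) = (0.078)(3.018364) = 0.235432.
Therefore gamma(1) = 0.2354 (to 4 decimal places).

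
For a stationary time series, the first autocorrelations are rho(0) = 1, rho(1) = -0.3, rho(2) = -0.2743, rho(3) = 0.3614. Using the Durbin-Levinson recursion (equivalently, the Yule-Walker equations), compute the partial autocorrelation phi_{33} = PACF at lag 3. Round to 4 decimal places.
\phi_{33} = 0.1650

The PACF at lag k is phi_{kk}, the last component of the solution
to the Yule-Walker system G_k phi = r_k where
  (G_k)_{ij} = rho(|i - j|), (r_k)_i = rho(i), i,j = 1..k.
Equivalently, Durbin-Levinson gives phi_{kk} iteratively:
  phi_{11} = rho(1)
  phi_{kk} = [rho(k) - sum_{j=1..k-1} phi_{k-1,j} rho(k-j)]
            / [1 - sum_{j=1..k-1} phi_{k-1,j} rho(j)],
  phi_{k,j} = phi_{k-1,j} - phi_{kk} phi_{k-1,k-j},  j = 1..k-1.
Step k = 1:
  phi_11 = rho(1) = -0.3.
Step k = 2:
  phi_22 = [rho(2) - phi_11 rho(1)] / [1 - phi_11 rho(1)] = [-0.2743 - (-0.3)(-0.3)] / [1 - (-0.3)(-0.3)]
         = -0.3643 / 0.91 = -0.40033.
  Update: phi_21 = phi_11 - phi_22 phi_11 = -0.3 - (-0.40033)(-0.3) = -0.420099.
Step k = 3:
  phi_33 = [rho(3) - phi_21 rho(2) - phi_22 rho(1)] / [1 - phi_21 rho(1) - phi_22 rho(2)]
    numerator   = 0.3614 - (-0.420099)(-0.2743) - (-0.40033)(-0.3) = 0.12606797
    denominator = 1 - (-0.420099)(-0.3) - (-0.40033)(-0.2743) = 0.7641599
  phi_33 = 0.12606797 / 0.7641599 = 0.165.
Therefore phi_{33} = 0.1650.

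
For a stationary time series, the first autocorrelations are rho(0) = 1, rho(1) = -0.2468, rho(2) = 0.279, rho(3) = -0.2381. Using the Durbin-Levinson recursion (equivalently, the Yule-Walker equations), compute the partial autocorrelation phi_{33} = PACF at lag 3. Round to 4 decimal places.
\phi_{33} = -0.1440

The PACF at lag k is phi_{kk}, the last component of the solution
to the Yule-Walker system G_k phi = r_k where
  (G_k)_{ij} = rho(|i - j|), (r_k)_i = rho(i), i,j = 1..k.
Equivalently, Durbin-Levinson gives phi_{kk} iteratively:
  phi_{11} = rho(1)
  phi_{kk} = [rho(k) - sum_{j=1..k-1} phi_{k-1,j} rho(k-j)]
            / [1 - sum_{j=1..k-1} phi_{k-1,j} rho(j)],
  phi_{k,j} = phi_{k-1,j} - phi_{kk} phi_{k-1,k-j},  j = 1..k-1.
Step k = 1:
  phi_11 = rho(1) = -0.2468.
Step k = 2:
  phi_22 = [rho(2) - phi_11 rho(1)] / [1 - phi_11 rho(1)] = [0.279 - (-0.2468)(-0.2468)] / [1 - (-0.2468)(-0.2468)]
         = 0.21808976 / 0.93908976 = 0.232235.
  Update: phi_21 = phi_11 - phi_22 phi_11 = -0.2468 - (0.232235)(-0.2468) = -0.189484.
Step k = 3:
  phi_33 = [rho(3) - phi_21 rho(2) - phi_22 rho(1)] / [1 - phi_21 rho(1) - phi_22 rho(2)]
    numerator   = -0.2381 - (-0.189484)(0.279) - (0.232235)(-0.2468) = -0.12791821
    denominator = 1 - (-0.189484)(-0.2468) - (0.232235)(0.279) = 0.88844163
  phi_33 = -0.12791821 / 0.88844163 = -0.144.
Therefore phi_{33} = -0.1440.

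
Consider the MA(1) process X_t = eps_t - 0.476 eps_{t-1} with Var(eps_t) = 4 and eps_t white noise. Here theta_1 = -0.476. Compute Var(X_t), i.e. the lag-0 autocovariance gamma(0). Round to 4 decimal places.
\gamma(0) = 4.9063

For an MA(q) process X_t = eps_t + sum_i theta_i eps_{t-i} with
Var(eps_t) = sigma^2, the variance is
  gamma(0) = sigma^2 * (1 + sum_i theta_i^2).
  sum_i theta_i^2 = (-0.476)^2 = 0.226576.
  gamma(0) = 4 * (1 + 0.226576) = 4 * 1.226576 = 4.906304, which rounds to 4.9063.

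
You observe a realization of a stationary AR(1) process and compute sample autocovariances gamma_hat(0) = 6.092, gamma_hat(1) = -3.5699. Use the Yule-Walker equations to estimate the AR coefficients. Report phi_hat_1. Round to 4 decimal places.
\hat\phi_{1} = -0.5860

The Yule-Walker equations for an AR(p) process read, in matrix form,
  Gamma_p phi = r_p,   with   (Gamma_p)_{ij} = gamma(|i - j|),
                       (r_p)_i = gamma(i),   i,j = 1..p.
Substitute the sample gammas (Toeplitz matrix and right-hand side of size 1):
  Gamma_p = [[6.092]]
  r_p     = [-3.5699]
With p = 1 this is the single equation gamma(0) phi_1 = gamma(1):
  phi_hat_1 = gamma(1) / gamma(0) = -3.5699 / 6.092 = -0.5860.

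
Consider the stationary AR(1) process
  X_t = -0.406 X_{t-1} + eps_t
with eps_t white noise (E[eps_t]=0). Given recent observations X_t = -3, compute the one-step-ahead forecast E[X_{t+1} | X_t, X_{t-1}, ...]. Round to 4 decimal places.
E[X_{t+1} \mid \mathcal F_t] = 1.2180

For an AR(p) model X_t = c + sum_i phi_i X_{t-i} + eps_t, the
one-step-ahead conditional mean is
  E[X_{t+1} | X_t, ...] = c + sum_i phi_i X_{t+1-i}.
Substitute known values:
  E[X_{t+1} | ...] = (-0.406) * (-3)
                   = 1.2180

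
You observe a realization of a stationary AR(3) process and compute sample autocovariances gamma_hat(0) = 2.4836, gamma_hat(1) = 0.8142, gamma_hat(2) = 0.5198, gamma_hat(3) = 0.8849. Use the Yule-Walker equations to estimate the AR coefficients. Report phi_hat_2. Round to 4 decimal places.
\hat\phi_{2} = 0.0290

The Yule-Walker equations for an AR(p) process read, in matrix form,
  Gamma_p phi = r_p,   with   (Gamma_p)_{ij} = gamma(|i - j|),
                       (r_p)_i = gamma(i),   i,j = 1..p.
Substitute the sample gammas (Toeplitz matrix and right-hand side of size 3):
  Gamma_p = [[2.4836, 0.8142, 0.5198], [0.8142, 2.4836, 0.8142], [0.5198, 0.8142, 2.4836]]
  r_p     = [0.8142, 0.5198, 0.8849]
Written out (R1..R3):
  (R1) 2.4836 phi_1 + 0.8142 phi_2 + 0.5198 phi_3 = 0.8142
  (R2) 0.8142 phi_1 + 2.4836 phi_2 + 0.8142 phi_3 = 0.5198
  (R3) 0.5198 phi_1 + 0.8142 phi_2 + 2.4836 phi_3 = 0.8849
Gaussian elimination:
  R2 <- R2 - (0.8142/2.4836) R1 = R2 - (0.327831) R1:  2.21668 phi_2 + 0.643794 phi_3 = 0.25288
  R3 <- R3 - (0.5198/2.4836) R1 = R3 - (0.209293) R1:  0.643794 phi_2 + 2.37481 phi_3 = 0.714494
  R3 <- R3 - (0.643794/2.21668) R2 = R3 - (0.290431) R2:  2.187832 phi_3 = 0.641049
Back-substitution:
  phi_hat_3 = 0.641049 / 2.187832 = 0.293007
  phi_hat_2 = (0.25288 - (0.643794)(0.293007)) / 2.21668 = 0.028982
  phi_hat_1 = (0.8142 - (0.8142)(0.028982) - (0.5198)(0.293007)) / 2.4836 = 0.257005
So phi_hat = [0.2570, 0.0290, 0.2930].
Therefore phi_hat_2 = 0.0290.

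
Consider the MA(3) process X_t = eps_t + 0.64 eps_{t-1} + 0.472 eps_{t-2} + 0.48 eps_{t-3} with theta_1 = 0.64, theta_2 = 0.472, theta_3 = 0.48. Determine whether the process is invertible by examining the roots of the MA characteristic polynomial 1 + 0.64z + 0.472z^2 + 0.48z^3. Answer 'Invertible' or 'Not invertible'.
\text{Invertible}

The MA(q) characteristic polynomial is P(z) = 1 + 0.64z + 0.472z^2 + 0.48z^3.
Invertibility requires all roots to lie outside the unit circle, i.e. |z| > 1 for every root.
Degree 3: look for a simple real root z0 first, then factor out (1 - z/z0) and solve the remaining quadratic.
Testing z0 = -1.25: P(-1.25) = 1 + (0.64)(-1.25) + (0.472)(-1.25)^2 + (0.48)(-1.25)^3
  = 1 + (-0.8) + (0.7375) + (-0.9375) = 0.  So z_0 = -1.25 is a root, |z_0| = 1.25.
Divide out the factor (1 + 0.8 z) = (1 - z/z0) (since 1/z0 = -0.8):
  P(z) = (1 + 0.8 z)(1 + (-0.16) z + (0.6) z^2)
  [check: z-coef -0.16 - (-0.8) = 0.64; z^2-coef 0.6 - (-0.8)(-0.16) = 0.472; z^3-coef -(-0.8)(0.6) = 0.48.]
Remaining roots from the quadratic factor 1 + (-0.16) z + (0.6) z^2:
  Set 1 + (-0.16) z + (0.6) z^2 = 0, i.e. a z^2 + b z + c = 0 with a = 0.6, b = -0.16, c = 1.
  Discriminant D = b^2 - 4ac = (-0.16)^2 - 4*(0.6)*1 = 0.0256 - (2.4) = -2.3744.
  D < 0, so the roots are the complex-conjugate pair z = (-b +/- i sqrt(-D)) / (2a) = 0.1333 +/- 1.2841i.
  For a conjugate pair |z|^2 = z * conj(z) = (product of roots) = c/a = 1/(0.6) = 1.666667, so |z| = sqrt(1.666667) = 1.291 for both roots.
Moduli of all roots: 1.2500, 1.2910, 1.2910.
All moduli strictly greater than 1? Yes.
Verdict: Invertible.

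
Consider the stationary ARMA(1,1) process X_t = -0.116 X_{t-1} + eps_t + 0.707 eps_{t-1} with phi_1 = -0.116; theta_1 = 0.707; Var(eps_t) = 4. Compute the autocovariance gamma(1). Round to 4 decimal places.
\gamma(1) = 2.1997

Multiply the model equation by X_{t-k} and take expectations. With theta_0 = psi_0 = 1 and psi_j the MA(infinity) weights, this gives
  gamma(k) - sum_i phi_i gamma(k-i) = c_k,
  c_k = sigma^2 * sum_{j=k..q} theta_j psi_{j-k}   (c_k = 0 for k > q),
using gamma(-m) = gamma(m).
psi-weights needed (psi_j = theta_j + sum_i phi_i psi_{j-i}):
  psi_1 = theta_1 + phi_1 = 0.707 + (-0.116) = 0.591
Right-hand sides:
  c_0 = sigma^2 (1 + theta_1 psi_1) = 4 * (1 + (0.707)(0.591)) = 4 * 1.417837 = 5.671348
  c_1 = sigma^2 theta_1 = 4 * (0.707) = 2.828
  c_2 = 0
Equations for k = 0 and k = 1 (AR order 1):
  gamma(0) = phi_1 gamma(1) + c_0
  gamma(1) = phi_1 gamma(0) + c_1
Substituting the second into the first: gamma(0) (1 - phi_1^2) = c_0 + phi_1 c_1, so
  gamma(0) = (c_0 + phi_1 c_1) / (1 - phi_1^2) = (5.671348 + (-0.116)(2.828)) / (1 - (-0.116)^2) = 5.3433 / 0.986544 = 5.41618.
  gamma(1) = phi_1 gamma(0) + c_1 = (-0.116)(5.41618) + (2.828) = 2.199723.
Therefore gamma(1) = 2.1997 (to 4 decimal places).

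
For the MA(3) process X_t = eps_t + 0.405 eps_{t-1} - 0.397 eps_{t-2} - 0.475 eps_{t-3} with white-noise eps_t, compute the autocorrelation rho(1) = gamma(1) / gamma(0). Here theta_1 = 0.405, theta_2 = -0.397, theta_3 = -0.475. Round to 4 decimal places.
\rho(1) = 0.2797

For an MA(q) process with theta_0 = 1, the autocovariance is
  gamma(k) = sigma^2 * sum_{i=0..q-k} theta_i * theta_{i+k},
and rho(k) = gamma(k) / gamma(0). Sigma^2 cancels.
  numerator   = (1)*(0.405) + (0.405)*(-0.397) + (-0.397)*(-0.475) = 0.43279.
  denominator = (1)^2 + (0.405)^2 + (-0.397)^2 + (-0.475)^2 = 1.547259.
  rho(1) = 0.43279 / 1.547259 = 0.2797.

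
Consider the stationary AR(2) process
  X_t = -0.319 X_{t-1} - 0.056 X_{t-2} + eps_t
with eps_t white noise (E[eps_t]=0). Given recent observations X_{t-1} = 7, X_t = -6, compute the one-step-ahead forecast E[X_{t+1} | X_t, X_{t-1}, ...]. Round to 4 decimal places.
E[X_{t+1} \mid \mathcal F_t] = 1.5220

For an AR(p) model X_t = c + sum_i phi_i X_{t-i} + eps_t, the
one-step-ahead conditional mean is
  E[X_{t+1} | X_t, ...] = c + sum_i phi_i X_{t+1-i}.
Substitute known values:
  E[X_{t+1} | ...] = (-0.319) * (-6) + (-0.056) * (7)
                   = 1.5220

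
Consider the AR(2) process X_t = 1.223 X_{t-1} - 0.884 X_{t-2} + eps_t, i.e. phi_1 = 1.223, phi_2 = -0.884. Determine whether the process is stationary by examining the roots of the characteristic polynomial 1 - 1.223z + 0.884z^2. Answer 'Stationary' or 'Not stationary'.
\text{Stationary}

The AR(p) characteristic polynomial is P(z) = 1 - 1.223z + 0.884z^2.
Stationarity requires all roots to lie outside the unit circle, i.e. |z| > 1 for every root.
Set 1 + (-1.223) z + (0.884) z^2 = 0, i.e. a z^2 + b z + c = 0 with a = 0.884, b = -1.223, c = 1.
Discriminant D = b^2 - 4ac = (-1.223)^2 - 4*(0.884)*1 = 1.495729 - (3.536) = -2.040271.
D < 0, so the roots are the complex-conjugate pair z = (-b +/- i sqrt(-D)) / (2a) = 0.6917 +/- 0.8079i.
For a conjugate pair |z|^2 = z * conj(z) = (product of roots) = c/a = 1/(0.884) = 1.131222, so |z| = sqrt(1.131222) = 1.0636 for both roots.
Moduli of all roots: 1.0636, 1.0636.
All moduli strictly greater than 1? Yes.
Verdict: Stationary.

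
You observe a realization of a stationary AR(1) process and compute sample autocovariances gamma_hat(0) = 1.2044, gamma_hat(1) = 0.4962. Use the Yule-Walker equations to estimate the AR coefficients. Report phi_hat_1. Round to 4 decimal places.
\hat\phi_{1} = 0.4120

The Yule-Walker equations for an AR(p) process read, in matrix form,
  Gamma_p phi = r_p,   with   (Gamma_p)_{ij} = gamma(|i - j|),
                       (r_p)_i = gamma(i),   i,j = 1..p.
Substitute the sample gammas (Toeplitz matrix and right-hand side of size 1):
  Gamma_p = [[1.2044]]
  r_p     = [0.4962]
With p = 1 this is the single equation gamma(0) phi_1 = gamma(1):
  phi_hat_1 = gamma(1) / gamma(0) = 0.4962 / 1.2044 = 0.4120.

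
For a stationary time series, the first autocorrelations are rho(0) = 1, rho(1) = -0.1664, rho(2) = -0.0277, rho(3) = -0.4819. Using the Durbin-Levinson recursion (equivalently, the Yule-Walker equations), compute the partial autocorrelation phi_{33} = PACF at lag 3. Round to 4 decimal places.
\phi_{33} = -0.5120

The PACF at lag k is phi_{kk}, the last component of the solution
to the Yule-Walker system G_k phi = r_k where
  (G_k)_{ij} = rho(|i - j|), (r_k)_i = rho(i), i,j = 1..k.
Equivalently, Durbin-Levinson gives phi_{kk} iteratively:
  phi_{11} = rho(1)
  phi_{kk} = [rho(k) - sum_{j=1..k-1} phi_{k-1,j} rho(k-j)]
            / [1 - sum_{j=1..k-1} phi_{k-1,j} rho(j)],
  phi_{k,j} = phi_{k-1,j} - phi_{kk} phi_{k-1,k-j},  j = 1..k-1.
Step k = 1:
  phi_11 = rho(1) = -0.1664.
Step k = 2:
  phi_22 = [rho(2) - phi_11 rho(1)] / [1 - phi_11 rho(1)] = [-0.0277 - (-0.1664)(-0.1664)] / [1 - (-0.1664)(-0.1664)]
         = -0.05538896 / 0.97231104 = -0.056966.
  Update: phi_21 = phi_11 - phi_22 phi_11 = -0.1664 - (-0.056966)(-0.1664) = -0.175879.
Step k = 3:
  phi_33 = [rho(3) - phi_21 rho(2) - phi_22 rho(1)] / [1 - phi_21 rho(1) - phi_22 rho(2)]
    numerator   = -0.4819 - (-0.175879)(-0.0277) - (-0.056966)(-0.1664) = -0.49625105
    denominator = 1 - (-0.175879)(-0.1664) - (-0.056966)(-0.0277) = 0.96915574
  phi_33 = -0.49625105 / 0.96915574 = -0.512.
Therefore phi_{33} = -0.5120.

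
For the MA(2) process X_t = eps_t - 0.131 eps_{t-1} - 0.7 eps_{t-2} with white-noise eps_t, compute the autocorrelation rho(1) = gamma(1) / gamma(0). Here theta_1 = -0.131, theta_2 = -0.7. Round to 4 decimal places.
\rho(1) = -0.0261

For an MA(q) process with theta_0 = 1, the autocovariance is
  gamma(k) = sigma^2 * sum_{i=0..q-k} theta_i * theta_{i+k},
and rho(k) = gamma(k) / gamma(0). Sigma^2 cancels.
  numerator   = (1)*(-0.131) + (-0.131)*(-0.7) = -0.0393.
  denominator = (1)^2 + (-0.131)^2 + (-0.7)^2 = 1.507161.
  rho(1) = -0.0393 / 1.507161 = -0.0261.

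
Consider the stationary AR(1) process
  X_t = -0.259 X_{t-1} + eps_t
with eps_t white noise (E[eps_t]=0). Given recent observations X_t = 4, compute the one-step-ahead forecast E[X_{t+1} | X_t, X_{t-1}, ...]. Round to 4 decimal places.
E[X_{t+1} \mid \mathcal F_t] = -1.0360

For an AR(p) model X_t = c + sum_i phi_i X_{t-i} + eps_t, the
one-step-ahead conditional mean is
  E[X_{t+1} | X_t, ...] = c + sum_i phi_i X_{t+1-i}.
Substitute known values:
  E[X_{t+1} | ...] = (-0.259) * (4)
                   = -1.0360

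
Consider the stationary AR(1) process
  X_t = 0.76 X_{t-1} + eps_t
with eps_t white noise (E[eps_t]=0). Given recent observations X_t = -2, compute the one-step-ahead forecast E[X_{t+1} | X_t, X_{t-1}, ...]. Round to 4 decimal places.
E[X_{t+1} \mid \mathcal F_t] = -1.5200

For an AR(p) model X_t = c + sum_i phi_i X_{t-i} + eps_t, the
one-step-ahead conditional mean is
  E[X_{t+1} | X_t, ...] = c + sum_i phi_i X_{t+1-i}.
Substitute known values:
  E[X_{t+1} | ...] = (0.76) * (-2)
                   = -1.5200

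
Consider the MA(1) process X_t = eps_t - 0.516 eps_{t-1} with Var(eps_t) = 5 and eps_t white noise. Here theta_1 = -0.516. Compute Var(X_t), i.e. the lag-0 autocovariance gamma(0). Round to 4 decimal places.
\gamma(0) = 6.3313

For an MA(q) process X_t = eps_t + sum_i theta_i eps_{t-i} with
Var(eps_t) = sigma^2, the variance is
  gamma(0) = sigma^2 * (1 + sum_i theta_i^2).
  sum_i theta_i^2 = (-0.516)^2 = 0.266256.
  gamma(0) = 5 * (1 + 0.266256) = 5 * 1.266256 = 6.33128, which rounds to 6.3313.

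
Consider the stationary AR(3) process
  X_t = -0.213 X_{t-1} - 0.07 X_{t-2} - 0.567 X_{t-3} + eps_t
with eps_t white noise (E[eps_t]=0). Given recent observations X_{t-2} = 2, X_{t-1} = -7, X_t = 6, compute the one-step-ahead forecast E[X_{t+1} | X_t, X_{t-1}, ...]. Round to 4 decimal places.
E[X_{t+1} \mid \mathcal F_t] = -1.9220

For an AR(p) model X_t = c + sum_i phi_i X_{t-i} + eps_t, the
one-step-ahead conditional mean is
  E[X_{t+1} | X_t, ...] = c + sum_i phi_i X_{t+1-i}.
Substitute known values:
  E[X_{t+1} | ...] = (-0.213) * (6) + (-0.07) * (-7) + (-0.567) * (2)
                   = -1.9220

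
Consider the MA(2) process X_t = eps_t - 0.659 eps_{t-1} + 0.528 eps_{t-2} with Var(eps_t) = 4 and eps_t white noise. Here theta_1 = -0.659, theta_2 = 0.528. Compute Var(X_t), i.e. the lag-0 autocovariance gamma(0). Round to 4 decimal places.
\gamma(0) = 6.8523

For an MA(q) process X_t = eps_t + sum_i theta_i eps_{t-i} with
Var(eps_t) = sigma^2, the variance is
  gamma(0) = sigma^2 * (1 + sum_i theta_i^2).
  sum_i theta_i^2 = (-0.659)^2 + (0.528)^2 = 0.434281 + 0.278784 = 0.713065.
  gamma(0) = 4 * (1 + 0.713065) = 4 * 1.713065 = 6.85226, which rounds to 6.8523.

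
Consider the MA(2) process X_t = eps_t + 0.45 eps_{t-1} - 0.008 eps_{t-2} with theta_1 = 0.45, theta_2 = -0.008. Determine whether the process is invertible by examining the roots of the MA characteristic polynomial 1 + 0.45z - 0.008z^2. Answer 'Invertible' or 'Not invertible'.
\text{Invertible}

The MA(q) characteristic polynomial is P(z) = 1 + 0.45z - 0.008z^2.
Invertibility requires all roots to lie outside the unit circle, i.e. |z| > 1 for every root.
Set 1 + (0.45) z + (-0.008) z^2 = 0, i.e. a z^2 + b z + c = 0 with a = -0.008, b = 0.45, c = 1.
Discriminant D = b^2 - 4ac = (0.45)^2 - 4*(-0.008)*1 = 0.2025 - (-0.032) = 0.2345.
D >= 0, so the roots are real: z = (-b +/- sqrt(D)) / (2a) = (-0.45 +/- 0.484252) / (-0.016).
  z_1 = (-0.45 + 0.484252) / (-0.016) = -2.1408,   |z_1| = 2.1408.
  z_2 = (-0.45 - 0.484252) / (-0.016) = 58.3908,   |z_2| = 58.3908.
Moduli of all roots: 2.1408, 58.3908.
All moduli strictly greater than 1? Yes.
Verdict: Invertible.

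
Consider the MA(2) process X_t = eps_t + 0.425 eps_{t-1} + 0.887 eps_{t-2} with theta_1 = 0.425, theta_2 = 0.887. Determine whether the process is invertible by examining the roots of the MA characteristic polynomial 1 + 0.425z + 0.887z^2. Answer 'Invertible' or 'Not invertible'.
\text{Invertible}

The MA(q) characteristic polynomial is P(z) = 1 + 0.425z + 0.887z^2.
Invertibility requires all roots to lie outside the unit circle, i.e. |z| > 1 for every root.
Set 1 + (0.425) z + (0.887) z^2 = 0, i.e. a z^2 + b z + c = 0 with a = 0.887, b = 0.425, c = 1.
Discriminant D = b^2 - 4ac = (0.425)^2 - 4*(0.887)*1 = 0.180625 - (3.548) = -3.367375.
D < 0, so the roots are the complex-conjugate pair z = (-b +/- i sqrt(-D)) / (2a) = -0.2396 +/- 1.0344i.
For a conjugate pair |z|^2 = z * conj(z) = (product of roots) = c/a = 1/(0.887) = 1.127396, so |z| = sqrt(1.127396) = 1.0618 for both roots.
Moduli of all roots: 1.0618, 1.0618.
All moduli strictly greater than 1? Yes.
Verdict: Invertible.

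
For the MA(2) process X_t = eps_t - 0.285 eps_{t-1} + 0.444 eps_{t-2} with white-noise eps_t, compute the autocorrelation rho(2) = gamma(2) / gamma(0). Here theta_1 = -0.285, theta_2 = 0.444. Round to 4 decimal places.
\rho(2) = 0.3473

For an MA(q) process with theta_0 = 1, the autocovariance is
  gamma(k) = sigma^2 * sum_{i=0..q-k} theta_i * theta_{i+k},
and rho(k) = gamma(k) / gamma(0). Sigma^2 cancels.
  numerator   = (1)*(0.444) = 0.444.
  denominator = (1)^2 + (-0.285)^2 + (0.444)^2 = 1.278361.
  rho(2) = 0.444 / 1.278361 = 0.3473.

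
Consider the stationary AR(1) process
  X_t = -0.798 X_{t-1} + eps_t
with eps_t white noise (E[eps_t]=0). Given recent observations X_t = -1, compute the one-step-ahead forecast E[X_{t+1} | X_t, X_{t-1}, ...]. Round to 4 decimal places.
E[X_{t+1} \mid \mathcal F_t] = 0.7980

For an AR(p) model X_t = c + sum_i phi_i X_{t-i} + eps_t, the
one-step-ahead conditional mean is
  E[X_{t+1} | X_t, ...] = c + sum_i phi_i X_{t+1-i}.
Substitute known values:
  E[X_{t+1} | ...] = (-0.798) * (-1)
                   = 0.7980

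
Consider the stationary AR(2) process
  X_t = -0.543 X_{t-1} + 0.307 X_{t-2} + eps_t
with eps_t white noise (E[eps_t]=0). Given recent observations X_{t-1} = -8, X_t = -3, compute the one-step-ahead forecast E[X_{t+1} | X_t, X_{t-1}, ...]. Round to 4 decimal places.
E[X_{t+1} \mid \mathcal F_t] = -0.8270

For an AR(p) model X_t = c + sum_i phi_i X_{t-i} + eps_t, the
one-step-ahead conditional mean is
  E[X_{t+1} | X_t, ...] = c + sum_i phi_i X_{t+1-i}.
Substitute known values:
  E[X_{t+1} | ...] = (-0.543) * (-3) + (0.307) * (-8)
                   = -0.8270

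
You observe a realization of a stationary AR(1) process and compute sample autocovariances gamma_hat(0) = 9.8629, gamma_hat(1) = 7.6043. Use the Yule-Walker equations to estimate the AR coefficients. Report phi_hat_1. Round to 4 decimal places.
\hat\phi_{1} = 0.7710

The Yule-Walker equations for an AR(p) process read, in matrix form,
  Gamma_p phi = r_p,   with   (Gamma_p)_{ij} = gamma(|i - j|),
                       (r_p)_i = gamma(i),   i,j = 1..p.
Substitute the sample gammas (Toeplitz matrix and right-hand side of size 1):
  Gamma_p = [[9.8629]]
  r_p     = [7.6043]
With p = 1 this is the single equation gamma(0) phi_1 = gamma(1):
  phi_hat_1 = gamma(1) / gamma(0) = 7.6043 / 9.8629 = 0.7710.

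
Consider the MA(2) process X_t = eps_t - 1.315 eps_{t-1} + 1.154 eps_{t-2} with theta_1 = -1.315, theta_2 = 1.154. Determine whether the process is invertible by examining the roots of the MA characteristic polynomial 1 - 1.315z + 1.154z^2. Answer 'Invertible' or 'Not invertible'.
\text{Not invertible}

The MA(q) characteristic polynomial is P(z) = 1 - 1.315z + 1.154z^2.
Invertibility requires all roots to lie outside the unit circle, i.e. |z| > 1 for every root.
Set 1 + (-1.315) z + (1.154) z^2 = 0, i.e. a z^2 + b z + c = 0 with a = 1.154, b = -1.315, c = 1.
Discriminant D = b^2 - 4ac = (-1.315)^2 - 4*(1.154)*1 = 1.729225 - (4.616) = -2.886775.
D < 0, so the roots are the complex-conjugate pair z = (-b +/- i sqrt(-D)) / (2a) = 0.5698 +/- 0.7362i.
For a conjugate pair |z|^2 = z * conj(z) = (product of roots) = c/a = 1/(1.154) = 0.866551, so |z| = sqrt(0.866551) = 0.9309 for both roots.
Moduli of all roots: 0.9309, 0.9309.
All moduli strictly greater than 1? No.
Verdict: Not invertible.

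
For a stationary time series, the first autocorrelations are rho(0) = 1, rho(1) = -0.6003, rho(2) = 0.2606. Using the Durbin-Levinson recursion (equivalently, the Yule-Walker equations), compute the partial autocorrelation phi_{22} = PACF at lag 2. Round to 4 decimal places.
\phi_{22} = -0.1560

The PACF at lag k is phi_{kk}, the last component of the solution
to the Yule-Walker system G_k phi = r_k where
  (G_k)_{ij} = rho(|i - j|), (r_k)_i = rho(i), i,j = 1..k.
Equivalently, Durbin-Levinson gives phi_{kk} iteratively:
  phi_{11} = rho(1)
  phi_{kk} = [rho(k) - sum_{j=1..k-1} phi_{k-1,j} rho(k-j)]
            / [1 - sum_{j=1..k-1} phi_{k-1,j} rho(j)],
  phi_{k,j} = phi_{k-1,j} - phi_{kk} phi_{k-1,k-j},  j = 1..k-1.
Step k = 1:
  phi_11 = rho(1) = -0.6003.
Step k = 2:
  phi_22 = [rho(2) - phi_11 rho(1)] / [1 - phi_11 rho(1)] = [0.2606 - (-0.6003)(-0.6003)] / [1 - (-0.6003)(-0.6003)]
         = -0.09976009 / 0.63963991 = -0.156.
Therefore phi_{22} = -0.1560.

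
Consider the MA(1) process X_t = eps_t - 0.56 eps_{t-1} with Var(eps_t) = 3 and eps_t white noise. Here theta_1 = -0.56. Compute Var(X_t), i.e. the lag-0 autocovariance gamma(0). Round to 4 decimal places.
\gamma(0) = 3.9408

For an MA(q) process X_t = eps_t + sum_i theta_i eps_{t-i} with
Var(eps_t) = sigma^2, the variance is
  gamma(0) = sigma^2 * (1 + sum_i theta_i^2).
  sum_i theta_i^2 = (-0.56)^2 = 0.3136.
  gamma(0) = 3 * (1 + 0.3136) = 3 * 1.3136 = 3.9408.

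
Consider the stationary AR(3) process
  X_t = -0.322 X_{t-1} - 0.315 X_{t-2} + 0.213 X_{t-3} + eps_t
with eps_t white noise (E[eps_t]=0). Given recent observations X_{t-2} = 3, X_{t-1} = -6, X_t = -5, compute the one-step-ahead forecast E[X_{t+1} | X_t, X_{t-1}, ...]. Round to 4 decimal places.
E[X_{t+1} \mid \mathcal F_t] = 4.1390

For an AR(p) model X_t = c + sum_i phi_i X_{t-i} + eps_t, the
one-step-ahead conditional mean is
  E[X_{t+1} | X_t, ...] = c + sum_i phi_i X_{t+1-i}.
Substitute known values:
  E[X_{t+1} | ...] = (-0.322) * (-5) + (-0.315) * (-6) + (0.213) * (3)
                   = 4.1390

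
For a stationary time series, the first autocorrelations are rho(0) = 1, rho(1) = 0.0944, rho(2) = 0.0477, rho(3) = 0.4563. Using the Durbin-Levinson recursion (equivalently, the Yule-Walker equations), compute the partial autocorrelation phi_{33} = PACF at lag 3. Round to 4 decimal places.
\phi_{33} = 0.4530

The PACF at lag k is phi_{kk}, the last component of the solution
to the Yule-Walker system G_k phi = r_k where
  (G_k)_{ij} = rho(|i - j|), (r_k)_i = rho(i), i,j = 1..k.
Equivalently, Durbin-Levinson gives phi_{kk} iteratively:
  phi_{11} = rho(1)
  phi_{kk} = [rho(k) - sum_{j=1..k-1} phi_{k-1,j} rho(k-j)]
            / [1 - sum_{j=1..k-1} phi_{k-1,j} rho(j)],
  phi_{k,j} = phi_{k-1,j} - phi_{kk} phi_{k-1,k-j},  j = 1..k-1.
Step k = 1:
  phi_11 = rho(1) = 0.0944.
Step k = 2:
  phi_22 = [rho(2) - phi_11 rho(1)] / [1 - phi_11 rho(1)] = [0.0477 - (0.0944)(0.0944)] / [1 - (0.0944)(0.0944)]
         = 0.03878864 / 0.99108864 = 0.039137.
  Update: phi_21 = phi_11 - phi_22 phi_11 = 0.0944 - (0.039137)(0.0944) = 0.090705.
Step k = 3:
  phi_33 = [rho(3) - phi_21 rho(2) - phi_22 rho(1)] / [1 - phi_21 rho(1) - phi_22 rho(2)]
    numerator   = 0.4563 - (0.090705)(0.0477) - (0.039137)(0.0944) = 0.44827878
    denominator = 1 - (0.090705)(0.0944) - (0.039137)(0.0477) = 0.98957055
  phi_33 = 0.44827878 / 0.98957055 = 0.453.
Therefore phi_{33} = 0.4530.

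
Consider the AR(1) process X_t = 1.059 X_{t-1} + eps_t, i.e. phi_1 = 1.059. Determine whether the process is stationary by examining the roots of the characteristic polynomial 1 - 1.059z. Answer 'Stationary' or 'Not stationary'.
\text{Not stationary}

The AR(p) characteristic polynomial is P(z) = 1 - 1.059z.
Stationarity requires all roots to lie outside the unit circle, i.e. |z| > 1 for every root.
This is linear in z: 1 + (-1.059) z = 0  =>  z = -1/(-1.059) = 0.944287,  |z| = 0.944287.
Moduli of all roots: 0.9443.
All moduli strictly greater than 1? No.
Verdict: Not stationary.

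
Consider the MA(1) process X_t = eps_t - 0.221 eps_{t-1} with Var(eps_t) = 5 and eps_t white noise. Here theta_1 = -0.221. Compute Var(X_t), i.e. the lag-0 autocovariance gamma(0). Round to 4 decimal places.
\gamma(0) = 5.2442

For an MA(q) process X_t = eps_t + sum_i theta_i eps_{t-i} with
Var(eps_t) = sigma^2, the variance is
  gamma(0) = sigma^2 * (1 + sum_i theta_i^2).
  sum_i theta_i^2 = (-0.221)^2 = 0.048841.
  gamma(0) = 5 * (1 + 0.048841) = 5 * 1.048841 = 5.244205, which rounds to 5.2442.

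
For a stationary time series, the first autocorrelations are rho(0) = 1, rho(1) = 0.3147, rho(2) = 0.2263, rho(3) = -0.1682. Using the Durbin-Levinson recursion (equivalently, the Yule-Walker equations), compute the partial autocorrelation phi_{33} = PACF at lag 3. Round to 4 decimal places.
\phi_{33} = -0.3101

The PACF at lag k is phi_{kk}, the last component of the solution
to the Yule-Walker system G_k phi = r_k where
  (G_k)_{ij} = rho(|i - j|), (r_k)_i = rho(i), i,j = 1..k.
Equivalently, Durbin-Levinson gives phi_{kk} iteratively:
  phi_{11} = rho(1)
  phi_{kk} = [rho(k) - sum_{j=1..k-1} phi_{k-1,j} rho(k-j)]
            / [1 - sum_{j=1..k-1} phi_{k-1,j} rho(j)],
  phi_{k,j} = phi_{k-1,j} - phi_{kk} phi_{k-1,k-j},  j = 1..k-1.
Step k = 1:
  phi_11 = rho(1) = 0.3147.
Step k = 2:
  phi_22 = [rho(2) - phi_11 rho(1)] / [1 - phi_11 rho(1)] = [0.2263 - (0.3147)(0.3147)] / [1 - (0.3147)(0.3147)]
         = 0.12726391 / 0.90096391 = 0.141253.
  Update: phi_21 = phi_11 - phi_22 phi_11 = 0.3147 - (0.141253)(0.3147) = 0.270248.
Step k = 3:
  phi_33 = [rho(3) - phi_21 rho(2) - phi_22 rho(1)] / [1 - phi_21 rho(1) - phi_22 rho(2)]
    numerator   = -0.1682 - (0.270248)(0.2263) - (0.141253)(0.3147) = -0.27380938
    denominator = 1 - (0.270248)(0.3147) - (0.141253)(0.2263) = 0.88298749
  phi_33 = -0.27380938 / 0.88298749 = -0.3101.
Therefore phi_{33} = -0.3101.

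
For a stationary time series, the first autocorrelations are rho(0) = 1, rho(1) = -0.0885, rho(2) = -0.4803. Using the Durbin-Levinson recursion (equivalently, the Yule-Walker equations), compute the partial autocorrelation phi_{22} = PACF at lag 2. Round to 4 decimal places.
\phi_{22} = -0.4920

The PACF at lag k is phi_{kk}, the last component of the solution
to the Yule-Walker system G_k phi = r_k where
  (G_k)_{ij} = rho(|i - j|), (r_k)_i = rho(i), i,j = 1..k.
Equivalently, Durbin-Levinson gives phi_{kk} iteratively:
  phi_{11} = rho(1)
  phi_{kk} = [rho(k) - sum_{j=1..k-1} phi_{k-1,j} rho(k-j)]
            / [1 - sum_{j=1..k-1} phi_{k-1,j} rho(j)],
  phi_{k,j} = phi_{k-1,j} - phi_{kk} phi_{k-1,k-j},  j = 1..k-1.
Step k = 1:
  phi_11 = rho(1) = -0.0885.
Step k = 2:
  phi_22 = [rho(2) - phi_11 rho(1)] / [1 - phi_11 rho(1)] = [-0.4803 - (-0.0885)(-0.0885)] / [1 - (-0.0885)(-0.0885)]
         = -0.48813225 / 0.99216775 = -0.492.
Therefore phi_{22} = -0.4920.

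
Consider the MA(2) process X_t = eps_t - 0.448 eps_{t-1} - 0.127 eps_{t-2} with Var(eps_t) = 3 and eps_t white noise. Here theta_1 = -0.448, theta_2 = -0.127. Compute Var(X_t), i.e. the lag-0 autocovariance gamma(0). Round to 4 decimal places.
\gamma(0) = 3.6505

For an MA(q) process X_t = eps_t + sum_i theta_i eps_{t-i} with
Var(eps_t) = sigma^2, the variance is
  gamma(0) = sigma^2 * (1 + sum_i theta_i^2).
  sum_i theta_i^2 = (-0.448)^2 + (-0.127)^2 = 0.200704 + 0.016129 = 0.216833.
  gamma(0) = 3 * (1 + 0.216833) = 3 * 1.216833 = 3.650499, which rounds to 3.6505.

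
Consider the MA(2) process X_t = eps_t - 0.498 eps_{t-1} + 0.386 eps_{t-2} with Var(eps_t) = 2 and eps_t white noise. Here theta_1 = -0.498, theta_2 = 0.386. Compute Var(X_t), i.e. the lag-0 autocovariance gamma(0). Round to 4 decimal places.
\gamma(0) = 2.7940

For an MA(q) process X_t = eps_t + sum_i theta_i eps_{t-i} with
Var(eps_t) = sigma^2, the variance is
  gamma(0) = sigma^2 * (1 + sum_i theta_i^2).
  sum_i theta_i^2 = (-0.498)^2 + (0.386)^2 = 0.248004 + 0.148996 = 0.397.
  gamma(0) = 2 * (1 + 0.397) = 2 * 1.397 = 2.794, which rounds to 2.7940.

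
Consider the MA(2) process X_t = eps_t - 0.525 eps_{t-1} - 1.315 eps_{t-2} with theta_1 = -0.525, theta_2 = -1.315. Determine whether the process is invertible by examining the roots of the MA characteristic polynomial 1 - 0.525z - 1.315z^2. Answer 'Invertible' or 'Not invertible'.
\text{Not invertible}

The MA(q) characteristic polynomial is P(z) = 1 - 0.525z - 1.315z^2.
Invertibility requires all roots to lie outside the unit circle, i.e. |z| > 1 for every root.
Set 1 + (-0.525) z + (-1.315) z^2 = 0, i.e. a z^2 + b z + c = 0 with a = -1.315, b = -0.525, c = 1.
Discriminant D = b^2 - 4ac = (-0.525)^2 - 4*(-1.315)*1 = 0.275625 - (-5.26) = 5.535625.
D >= 0, so the roots are real: z = (-b +/- sqrt(D)) / (2a) = (0.525 +/- 2.352791) / (-2.63).
  z_1 = (0.525 + 2.352791) / (-2.63) = -1.0942,   |z_1| = 1.0942.
  z_2 = (0.525 - 2.352791) / (-2.63) = 0.695,   |z_2| = 0.695.
Moduli of all roots: 1.0942, 0.6950.
All moduli strictly greater than 1? No.
Verdict: Not invertible.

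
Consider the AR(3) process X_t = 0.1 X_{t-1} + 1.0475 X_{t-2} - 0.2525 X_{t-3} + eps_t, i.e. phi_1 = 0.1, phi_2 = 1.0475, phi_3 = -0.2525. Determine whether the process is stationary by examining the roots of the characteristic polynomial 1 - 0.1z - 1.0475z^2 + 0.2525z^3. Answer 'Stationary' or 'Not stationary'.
\text{Not stationary}

The AR(p) characteristic polynomial is P(z) = 1 - 0.1z - 1.0475z^2 + 0.2525z^3.
Stationarity requires all roots to lie outside the unit circle, i.e. |z| > 1 for every root.
Degree 3: look for a simple real root z0 first, then factor out (1 - z/z0) and solve the remaining quadratic.
Testing z0 = 4: P(4) = 1 + (-0.1)(4) + (-1.0475)(4)^2 + (0.2525)(4)^3
  = 1 + (-0.4) + (-16.76) + (16.16) = 0.  So z_0 = 4 is a root, |z_0| = 4.
Divide out the factor (1 - 0.25 z) = (1 - z/z0) (since 1/z0 = 0.25):
  P(z) = (1 - 0.25 z)(1 + (0.15) z + (-1.01) z^2)
  [check: z-coef 0.15 - (0.25) = -0.1; z^2-coef -1.01 - (0.25)(0.15) = -1.0475; z^3-coef -(0.25)(-1.01) = 0.2525.]
Remaining roots from the quadratic factor 1 + (0.15) z + (-1.01) z^2:
  Set 1 + (0.15) z + (-1.01) z^2 = 0, i.e. a z^2 + b z + c = 0 with a = -1.01, b = 0.15, c = 1.
  Discriminant D = b^2 - 4ac = (0.15)^2 - 4*(-1.01)*1 = 0.0225 - (-4.04) = 4.0625.
  D >= 0, so the roots are real: z = (-b +/- sqrt(D)) / (2a) = (-0.15 +/- 2.015564) / (-2.02).
    z_1 = (-0.15 + 2.015564) / (-2.02) = -0.9235,   |z_1| = 0.9235.
    z_2 = (-0.15 - 2.015564) / (-2.02) = 1.0721,   |z_2| = 1.0721.
Moduli of all roots: 4.0000, 0.9235, 1.0721.
All moduli strictly greater than 1? No.
Verdict: Not stationary.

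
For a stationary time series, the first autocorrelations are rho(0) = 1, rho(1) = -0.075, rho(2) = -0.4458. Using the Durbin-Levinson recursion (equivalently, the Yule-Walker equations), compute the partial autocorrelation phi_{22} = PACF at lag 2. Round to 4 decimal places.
\phi_{22} = -0.4540

The PACF at lag k is phi_{kk}, the last component of the solution
to the Yule-Walker system G_k phi = r_k where
  (G_k)_{ij} = rho(|i - j|), (r_k)_i = rho(i), i,j = 1..k.
Equivalently, Durbin-Levinson gives phi_{kk} iteratively:
  phi_{11} = rho(1)
  phi_{kk} = [rho(k) - sum_{j=1..k-1} phi_{k-1,j} rho(k-j)]
            / [1 - sum_{j=1..k-1} phi_{k-1,j} rho(j)],
  phi_{k,j} = phi_{k-1,j} - phi_{kk} phi_{k-1,k-j},  j = 1..k-1.
Step k = 1:
  phi_11 = rho(1) = -0.075.
Step k = 2:
  phi_22 = [rho(2) - phi_11 rho(1)] / [1 - phi_11 rho(1)] = [-0.4458 - (-0.075)(-0.075)] / [1 - (-0.075)(-0.075)]
         = -0.451425 / 0.994375 = -0.454.
Therefore phi_{22} = -0.4540.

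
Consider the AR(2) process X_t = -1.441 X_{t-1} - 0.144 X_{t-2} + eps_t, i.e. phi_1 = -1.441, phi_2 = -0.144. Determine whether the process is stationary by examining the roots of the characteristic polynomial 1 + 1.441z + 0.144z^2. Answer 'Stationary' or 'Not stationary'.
\text{Not stationary}

The AR(p) characteristic polynomial is P(z) = 1 + 1.441z + 0.144z^2.
Stationarity requires all roots to lie outside the unit circle, i.e. |z| > 1 for every root.
Set 1 + (1.441) z + (0.144) z^2 = 0, i.e. a z^2 + b z + c = 0 with a = 0.144, b = 1.441, c = 1.
Discriminant D = b^2 - 4ac = (1.441)^2 - 4*(0.144)*1 = 2.076481 - (0.576) = 1.500481.
D >= 0, so the roots are real: z = (-b +/- sqrt(D)) / (2a) = (-1.441 +/- 1.224941) / (0.288).
  z_1 = (-1.441 + 1.224941) / (0.288) = -0.7502,   |z_1| = 0.7502.
  z_2 = (-1.441 - 1.224941) / (0.288) = -9.2567,   |z_2| = 9.2567.
Moduli of all roots: 0.7502, 9.2567.
All moduli strictly greater than 1? No.
Verdict: Not stationary.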